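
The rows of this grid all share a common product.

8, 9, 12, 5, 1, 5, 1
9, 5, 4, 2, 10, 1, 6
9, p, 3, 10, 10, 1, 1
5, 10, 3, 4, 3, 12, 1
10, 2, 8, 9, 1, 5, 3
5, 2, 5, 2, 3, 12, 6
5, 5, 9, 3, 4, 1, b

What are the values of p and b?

Rows 1 and 4 each multiply to 21600, so every row has product 21600.
Row 3: 9×3×10×10×1×1 = 2700, so the missing entry is 21600 ÷ 2700 = 8.
Row 7: 5×5×9×3×4×1 = 2700, so the missing entry is 21600 ÷ 2700 = 8.

p = 8, b = 8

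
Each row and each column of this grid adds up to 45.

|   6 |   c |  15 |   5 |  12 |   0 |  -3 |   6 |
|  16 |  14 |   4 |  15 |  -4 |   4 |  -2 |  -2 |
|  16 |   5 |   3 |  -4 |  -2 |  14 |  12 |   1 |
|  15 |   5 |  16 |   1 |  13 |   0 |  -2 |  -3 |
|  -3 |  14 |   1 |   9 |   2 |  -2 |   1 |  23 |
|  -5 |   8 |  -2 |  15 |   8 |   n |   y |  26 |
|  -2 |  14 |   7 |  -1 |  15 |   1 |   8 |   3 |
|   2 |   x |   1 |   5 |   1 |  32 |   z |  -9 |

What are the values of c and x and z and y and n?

c = 4, x = -19, z = 32, y = -1, n = -4

The known cells in row 1 total 41, leaving 45 − 41 = 4 for the blank.
The known cells in column 6 total 49, leaving 45 − 49 = -4 for the blank.
The known cells in column 2 total 64, leaving 45 − 64 = -19 for the blank.
The known cells in row 8 total 13, leaving 45 − 13 = 32 for the blank.
The known cells in row 6 total 46, leaving 45 − 46 = -1 for the blank.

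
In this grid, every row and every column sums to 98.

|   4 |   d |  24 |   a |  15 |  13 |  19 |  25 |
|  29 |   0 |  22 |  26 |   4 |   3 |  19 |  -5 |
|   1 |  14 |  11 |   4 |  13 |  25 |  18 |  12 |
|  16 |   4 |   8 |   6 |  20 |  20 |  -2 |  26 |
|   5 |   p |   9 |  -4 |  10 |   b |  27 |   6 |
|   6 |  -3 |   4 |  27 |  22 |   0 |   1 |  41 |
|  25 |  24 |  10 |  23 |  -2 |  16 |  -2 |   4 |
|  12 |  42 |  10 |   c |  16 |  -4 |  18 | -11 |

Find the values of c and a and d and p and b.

Row 8 has 12 + 42 + 10 + 16 − 4 + 18 − 11 = 83; the blank must be 98 − 83 = 15.
Column 4 has 26 + 4 + 6 − 4 + 27 + 23 + 15 = 97; the blank must be 98 − 97 = 1.
Row 1 has 4 + 24 + 1 + 15 + 13 + 19 + 25 = 101; the blank must be 98 − 101 = -3.
Column 6 has 13 + 3 + 25 + 20 + 0 + 16 − 4 = 73; the blank must be 98 − 73 = 25.
Row 5 has 5 + 9 − 4 + 10 + 25 + 27 + 6 = 78; the blank must be 98 − 78 = 20.

c = 15, a = 1, d = -3, p = 20, b = 25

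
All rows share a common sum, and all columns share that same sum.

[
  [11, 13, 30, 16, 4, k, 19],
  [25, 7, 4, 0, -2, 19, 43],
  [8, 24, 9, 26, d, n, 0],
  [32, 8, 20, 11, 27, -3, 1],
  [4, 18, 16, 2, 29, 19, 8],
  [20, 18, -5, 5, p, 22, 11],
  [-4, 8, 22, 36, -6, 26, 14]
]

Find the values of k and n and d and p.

Rows 2 and 4 both sum to 96, so that's the common total.
The known cells in row 6 total 71, leaving 96 − 71 = 25 for the blank.
The known cells in column 5 total 77, leaving 96 − 77 = 19 for the blank.
The known cells in row 3 total 86, leaving 96 − 86 = 10 for the blank.
The known cells in row 1 total 93, leaving 96 − 93 = 3 for the blank.

k = 3, n = 10, d = 19, p = 25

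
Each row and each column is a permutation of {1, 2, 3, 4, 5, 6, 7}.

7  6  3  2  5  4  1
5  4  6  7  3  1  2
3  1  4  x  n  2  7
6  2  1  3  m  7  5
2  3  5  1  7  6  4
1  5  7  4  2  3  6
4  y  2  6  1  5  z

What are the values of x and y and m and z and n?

For row 4, column 5: row 4 already has {1, 2, 3, 5, 6, 7}; that leaves 4.
Cell (3,5): column 5 already has {1, 2, 3, 4, 5, 7} → 6.
Cell (7,2): column 2 already has {1, 2, 3, 4, 5, 6} → 7.
Cell (3,4): row 3 already has {1, 2, 3, 4, 6, 7} → 5.
For row 7, column 7: row 7 already has {1, 2, 4, 5, 6, 7}; that leaves 3.

x = 5, y = 7, m = 4, z = 3, n = 6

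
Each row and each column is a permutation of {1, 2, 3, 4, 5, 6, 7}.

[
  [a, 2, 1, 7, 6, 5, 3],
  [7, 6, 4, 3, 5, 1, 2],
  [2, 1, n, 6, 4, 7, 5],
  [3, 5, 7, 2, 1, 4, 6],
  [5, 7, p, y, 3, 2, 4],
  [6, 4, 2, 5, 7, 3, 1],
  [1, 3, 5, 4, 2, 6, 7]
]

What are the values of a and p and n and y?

For row 1, column 1: row 1 already has {1, 2, 3, 5, 6, 7}; that leaves 4.
For row 5, column 4: column 4 already has {2, 3, 4, 5, 6, 7}; that leaves 1.
For row 5, column 3: row 5 already has {1, 2, 3, 4, 5, 7}; that leaves 6.
For row 3, column 3: row 3 already has {1, 2, 4, 5, 6, 7}; that leaves 3.

a = 4, p = 6, n = 3, y = 1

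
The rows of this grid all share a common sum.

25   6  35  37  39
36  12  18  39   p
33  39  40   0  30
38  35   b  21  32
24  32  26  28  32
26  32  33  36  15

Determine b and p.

b = 16, p = 37

The complete rows each total 142.
Row 4 is missing 142 − 126 = 16 (since 38 + 35 + 21 + 32 = 126).
Row 2 is missing 142 − 105 = 37 (since 36 + 12 + 18 + 39 = 105).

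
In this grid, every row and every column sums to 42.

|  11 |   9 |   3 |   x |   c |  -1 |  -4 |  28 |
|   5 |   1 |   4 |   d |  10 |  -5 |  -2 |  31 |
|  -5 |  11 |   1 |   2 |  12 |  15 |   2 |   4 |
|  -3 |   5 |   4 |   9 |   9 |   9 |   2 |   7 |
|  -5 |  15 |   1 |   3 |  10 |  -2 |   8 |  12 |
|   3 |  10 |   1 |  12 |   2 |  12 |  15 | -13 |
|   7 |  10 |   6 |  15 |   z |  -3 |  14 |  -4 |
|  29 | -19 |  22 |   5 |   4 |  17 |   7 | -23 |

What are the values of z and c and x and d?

z = -3, c = -2, x = -2, d = -2

The known cells in row 2 total 44, leaving 42 − 44 = -2 for the blank.
The known cells in column 4 total 44, leaving 42 − 44 = -2 for the blank.
The known cells in row 1 total 44, leaving 42 − 44 = -2 for the blank.
The known cells in row 7 total 45, leaving 42 − 45 = -3 for the blank.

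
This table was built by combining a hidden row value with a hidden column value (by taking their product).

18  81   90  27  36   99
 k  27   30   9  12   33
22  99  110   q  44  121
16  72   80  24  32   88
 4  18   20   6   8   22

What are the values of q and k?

q = 33, k = 6

Each row is a constant multiple of every other row — this is a multiplication table with the headers hidden.
Row 3 is 99/81 = 11/9 times row 1, so its entry in column 4 is 27 × 11/9 = 33.
Row 2 is 27/81 = 1/3 times row 1, so its entry in column 1 is 18 × 1/3 = 6.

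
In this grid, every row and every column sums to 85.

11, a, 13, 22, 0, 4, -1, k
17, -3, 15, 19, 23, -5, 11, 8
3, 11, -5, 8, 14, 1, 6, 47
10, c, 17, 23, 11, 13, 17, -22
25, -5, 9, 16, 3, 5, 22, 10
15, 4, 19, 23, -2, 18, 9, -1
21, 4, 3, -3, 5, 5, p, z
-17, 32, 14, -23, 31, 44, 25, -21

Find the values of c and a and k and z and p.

c = 16, a = 26, k = 10, z = 54, p = -4

Row 4 has 10 + 17 + 23 + 11 + 13 + 17 − 22 = 69; the blank must be 85 − 69 = 16.
Column 2 has -3 + 11 + 16 − 5 + 4 + 4 + 32 = 59; the blank must be 85 − 59 = 26.
Row 1 has 11 + 26 + 13 + 22 + 0 + 4 − 1 = 75; the blank must be 85 − 75 = 10.
Column 8 has 10 + 8 + 47 − 22 + 10 − 1 − 21 = 31; the blank must be 85 − 31 = 54.
Row 7 has 21 + 4 + 3 − 3 + 5 + 5 + 54 = 89; the blank must be 85 − 89 = -4.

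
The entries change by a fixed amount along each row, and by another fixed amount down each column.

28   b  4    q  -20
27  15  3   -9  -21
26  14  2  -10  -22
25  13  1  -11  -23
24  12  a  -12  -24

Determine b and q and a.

Along each row the entries change by -12 per step; down each column they change by -1.
Row 1: from 28 at column 1, stepping by -12 to column 2 gives 16.
Row 1: from 28 at column 1, stepping by -12 to column 4 gives -8.
Row 5: from 24 at column 1, stepping by -12 to column 3 gives 0.

b = 16, q = -8, a = 0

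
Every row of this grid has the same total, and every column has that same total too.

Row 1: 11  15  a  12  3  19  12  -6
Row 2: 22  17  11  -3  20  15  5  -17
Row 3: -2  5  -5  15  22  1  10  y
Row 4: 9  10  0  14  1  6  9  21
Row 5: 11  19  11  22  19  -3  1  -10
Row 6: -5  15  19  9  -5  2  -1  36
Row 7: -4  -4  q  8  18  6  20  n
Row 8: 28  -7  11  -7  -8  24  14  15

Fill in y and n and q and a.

Rows 2 and 4 both sum to 70, so that's the common total.
Row 3 has -2 + 5 − 5 + 15 + 22 + 1 + 10 = 46; the blank must be 70 − 46 = 24.
Column 8 has -6 − 17 + 24 + 21 − 10 + 36 + 15 = 63; the blank must be 70 − 63 = 7.
Row 7 has -4 − 4 + 8 + 18 + 6 + 20 + 7 = 51; the blank must be 70 − 51 = 19.
Row 1 has 11 + 15 + 12 + 3 + 19 + 12 − 6 = 66; the blank must be 70 − 66 = 4.

y = 24, n = 7, q = 19, a = 4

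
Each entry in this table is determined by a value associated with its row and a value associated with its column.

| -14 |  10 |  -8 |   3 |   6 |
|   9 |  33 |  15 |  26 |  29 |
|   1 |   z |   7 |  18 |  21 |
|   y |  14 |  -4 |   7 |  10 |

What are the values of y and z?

The difference between any two rows is the same in every column — this is an addition table with the headers hidden.
Row 4 minus row 1 is 10 − 6 = 4, so its entry in column 1 is -14 + 4 = -10.
Row 3 minus row 1 is 21 − 6 = 15, so its entry in column 2 is 10 + 15 = 25.

y = -10, z = 25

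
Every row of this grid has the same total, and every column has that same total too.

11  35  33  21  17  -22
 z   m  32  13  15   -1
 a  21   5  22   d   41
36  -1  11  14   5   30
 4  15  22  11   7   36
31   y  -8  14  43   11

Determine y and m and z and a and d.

Rows 1 and 4 both sum to 95, so that's the common total.
Column 5: 17 + 15 + 5 + 7 + 43 = 87, so its missing entry is 95 − 87 = 8.
Row 3: 21 + 5 + 22 + 8 + 41 = 97, so its missing entry is 95 − 97 = -2.
Row 6: 31 − 8 + 14 + 43 + 11 = 91, so its missing entry is 95 − 91 = 4.
Column 2: 35 + 21 − 1 + 15 + 4 = 74, so its missing entry is 95 − 74 = 21.
Row 2: 21 + 32 + 13 + 15 − 1 = 80, so its missing entry is 95 − 80 = 15.

y = 4, m = 21, z = 15, a = -2, d = 8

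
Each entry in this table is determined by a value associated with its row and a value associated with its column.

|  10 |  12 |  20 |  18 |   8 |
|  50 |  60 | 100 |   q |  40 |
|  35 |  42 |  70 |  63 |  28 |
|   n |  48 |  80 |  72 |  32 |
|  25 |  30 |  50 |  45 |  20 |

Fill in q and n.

Each row is a constant multiple of every other row — this is a multiplication table with the headers hidden.
Row 2 is 100/20 = 5/1 times row 1, so its entry in column 4 is 18 × 5/1 = 90.
Row 4 is 80/20 = 4/1 times row 1, so its entry in column 1 is 10 × 4/1 = 40.

q = 90, n = 40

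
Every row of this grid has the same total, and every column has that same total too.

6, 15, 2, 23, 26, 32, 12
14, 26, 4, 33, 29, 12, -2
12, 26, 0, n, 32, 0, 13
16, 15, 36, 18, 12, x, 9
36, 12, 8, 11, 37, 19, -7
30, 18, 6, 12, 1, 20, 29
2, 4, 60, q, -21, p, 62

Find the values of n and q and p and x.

n = 33, q = -14, p = 23, x = 10

Rows 1 and 2 both sum to 116, so that's the common total.
The known cells in row 3 total 83, leaving 116 − 83 = 33 for the blank.
The known cells in column 4 total 130, leaving 116 − 130 = -14 for the blank.
The known cells in row 4 total 106, leaving 116 − 106 = 10 for the blank.
The known cells in row 7 total 93, leaving 116 − 93 = 23 for the blank.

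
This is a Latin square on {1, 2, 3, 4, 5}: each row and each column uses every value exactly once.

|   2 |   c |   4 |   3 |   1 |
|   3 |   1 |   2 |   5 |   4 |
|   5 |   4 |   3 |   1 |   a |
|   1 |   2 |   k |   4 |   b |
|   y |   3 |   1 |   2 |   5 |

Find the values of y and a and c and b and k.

y = 4, a = 2, c = 5, b = 3, k = 5

At (row 1, col 2): row 1 already has {1, 2, 3, 4}, so the value is 5.
For row 3, column 5: row 3 already has {1, 3, 4, 5}; that leaves 2.
For row 5, column 1: row 5 already has {1, 2, 3, 5}; that leaves 4.
At (row 4, col 5): column 5 already has {1, 2, 4, 5}, so the value is 3.
At (row 4, col 3): row 4 already has {1, 2, 3, 4}, so the value is 5.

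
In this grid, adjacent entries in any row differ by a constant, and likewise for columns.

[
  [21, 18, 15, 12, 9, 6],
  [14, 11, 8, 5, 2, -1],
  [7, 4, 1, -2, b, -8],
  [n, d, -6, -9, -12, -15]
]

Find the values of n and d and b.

n = 0, d = -3, b = -5

Along each row the entries change by -3 per step; down each column they change by -7.
Row 4: from -6 at column 3, stepping by -3 to column 1 gives 0.
Row 4: from -6 at column 3, stepping by -3 to column 2 gives -3.
Row 3: from 7 at column 1, stepping by -3 to column 5 gives -5.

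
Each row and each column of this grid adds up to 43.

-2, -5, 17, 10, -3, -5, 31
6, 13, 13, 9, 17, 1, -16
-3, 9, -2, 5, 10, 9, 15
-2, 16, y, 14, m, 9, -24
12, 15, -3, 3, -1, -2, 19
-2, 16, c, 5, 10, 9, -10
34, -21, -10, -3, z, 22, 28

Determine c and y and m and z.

c = 15, y = 13, m = 17, z = -7

The known cells in row 7 total 50, leaving 43 − 50 = -7 for the blank.
The known cells in column 5 total 26, leaving 43 − 26 = 17 for the blank.
The known cells in row 4 total 30, leaving 43 − 30 = 13 for the blank.
The known cells in row 6 total 28, leaving 43 − 28 = 15 for the blank.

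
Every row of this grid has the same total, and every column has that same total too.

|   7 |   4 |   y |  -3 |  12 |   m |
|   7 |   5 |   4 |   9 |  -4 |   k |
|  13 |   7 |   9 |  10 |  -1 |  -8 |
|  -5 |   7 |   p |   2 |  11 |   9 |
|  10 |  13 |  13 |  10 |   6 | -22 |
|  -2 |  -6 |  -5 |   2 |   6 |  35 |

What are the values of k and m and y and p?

k = 9, m = 7, y = 3, p = 6

Rows 3 and 5 both sum to 30, so that's the common total.
Row 4 has -5 + 7 + 2 + 11 + 9 = 24; the blank must be 30 − 24 = 6.
Column 3 has 4 + 9 + 6 + 13 − 5 = 27; the blank must be 30 − 27 = 3.
Row 1 has 7 + 4 + 3 − 3 + 12 = 23; the blank must be 30 − 23 = 7.
Row 2 has 7 + 5 + 4 + 9 − 4 = 21; the blank must be 30 − 21 = 9.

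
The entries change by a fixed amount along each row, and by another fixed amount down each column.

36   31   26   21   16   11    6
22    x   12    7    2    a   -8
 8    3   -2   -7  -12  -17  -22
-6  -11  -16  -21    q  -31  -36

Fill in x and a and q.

Along each row the entries change by -5 per step; down each column they change by -14.
Row 2: from 22 at column 1, stepping by -5 to column 2 gives 17.
Row 2: from 22 at column 1, stepping by -5 to column 6 gives -3.
Row 4: from -6 at column 1, stepping by -5 to column 5 gives -26.

x = 17, a = -3, q = -26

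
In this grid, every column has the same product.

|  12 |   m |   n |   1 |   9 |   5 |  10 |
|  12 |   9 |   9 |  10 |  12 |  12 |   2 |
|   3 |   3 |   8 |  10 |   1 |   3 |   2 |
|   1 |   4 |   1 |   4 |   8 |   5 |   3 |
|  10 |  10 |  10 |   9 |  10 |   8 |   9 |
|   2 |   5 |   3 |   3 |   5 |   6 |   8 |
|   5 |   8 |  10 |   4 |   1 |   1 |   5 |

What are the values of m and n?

m = 1, n = 2

Columns 4 and 5 each multiply to 43200, so every column has product 43200.
Column 2: 9×3×4×10×5×8 = 43200, so the missing entry is 43200 ÷ 43200 = 1.
Column 3: 9×8×1×10×3×10 = 21600, so the missing entry is 43200 ÷ 21600 = 2.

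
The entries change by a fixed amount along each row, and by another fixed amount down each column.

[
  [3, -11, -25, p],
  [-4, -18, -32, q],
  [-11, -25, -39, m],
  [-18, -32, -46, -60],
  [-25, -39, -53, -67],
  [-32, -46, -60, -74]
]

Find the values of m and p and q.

Along each row the entries change by -14 per step; down each column they change by -7.
Row 3: from -11 at column 1, stepping by -14 to column 4 gives -53.
Row 1: from 3 at column 1, stepping by -14 to column 4 gives -39.
Row 2: from -4 at column 1, stepping by -14 to column 4 gives -46.

m = -53, p = -39, q = -46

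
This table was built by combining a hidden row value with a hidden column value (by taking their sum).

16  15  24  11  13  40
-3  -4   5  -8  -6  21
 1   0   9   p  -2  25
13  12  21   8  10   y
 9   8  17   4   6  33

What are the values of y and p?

y = 37, p = -4

The difference between any two rows is the same in every column — this is an addition table with the headers hidden.
Row 4 minus row 1 is 12 − 15 = -3, so its entry in column 6 is 40 + (-3) = 37.
Row 3 minus row 1 is 0 − 15 = -15, so its entry in column 4 is 11 + (-15) = -4.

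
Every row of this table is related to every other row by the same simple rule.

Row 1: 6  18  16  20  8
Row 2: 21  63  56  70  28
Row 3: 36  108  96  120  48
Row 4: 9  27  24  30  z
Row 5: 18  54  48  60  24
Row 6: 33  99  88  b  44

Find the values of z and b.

Each row is a constant multiple of every other row — this is a multiplication table with the headers hidden.
Row 4 is 27/18 = 3/2 times row 1, so its entry in column 5 is 8 × 3/2 = 12.
Row 6 is 99/18 = 11/2 times row 1, so its entry in column 4 is 20 × 11/2 = 110.

z = 12, b = 110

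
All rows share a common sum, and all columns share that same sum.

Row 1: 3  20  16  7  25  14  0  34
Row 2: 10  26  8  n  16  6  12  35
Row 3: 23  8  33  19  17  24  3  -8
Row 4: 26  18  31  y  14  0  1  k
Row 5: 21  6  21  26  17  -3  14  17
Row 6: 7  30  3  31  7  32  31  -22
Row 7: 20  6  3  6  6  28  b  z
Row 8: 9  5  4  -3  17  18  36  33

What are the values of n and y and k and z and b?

Rows 1 and 3 both sum to 119, so that's the common total.
Column 7 has 0 + 12 + 3 + 1 + 14 + 31 + 36 = 97; the blank must be 119 − 97 = 22.
Row 7 has 20 + 6 + 3 + 6 + 6 + 28 + 22 = 91; the blank must be 119 − 91 = 28.
Column 8 has 34 + 35 − 8 + 17 − 22 + 28 + 33 = 117; the blank must be 119 − 117 = 2.
Row 4 has 26 + 18 + 31 + 14 + 0 + 1 + 2 = 92; the blank must be 119 − 92 = 27.
Row 2 has 10 + 26 + 8 + 16 + 6 + 12 + 35 = 113; the blank must be 119 − 113 = 6.

n = 6, y = 27, k = 2, z = 28, b = 22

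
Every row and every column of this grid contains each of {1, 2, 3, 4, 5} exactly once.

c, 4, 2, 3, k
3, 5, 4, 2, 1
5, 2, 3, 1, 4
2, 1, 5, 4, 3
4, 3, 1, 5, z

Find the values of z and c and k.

z = 2, c = 1, k = 5

At (row 5, col 5): row 5 already has {1, 3, 4, 5}, so the value is 2.
For row 1, column 5: column 5 already has {1, 2, 3, 4}; that leaves 5.
For row 1, column 1: row 1 already has {2, 3, 4, 5}; that leaves 1.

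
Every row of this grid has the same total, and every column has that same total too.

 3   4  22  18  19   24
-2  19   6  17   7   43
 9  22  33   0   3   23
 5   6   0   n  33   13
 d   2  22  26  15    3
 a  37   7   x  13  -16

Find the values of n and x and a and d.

n = 33, x = -4, a = 53, d = 22

Rows 1 and 2 both sum to 90, so that's the common total.
The known cells in row 5 total 68, leaving 90 − 68 = 22 for the blank.
The known cells in row 4 total 57, leaving 90 − 57 = 33 for the blank.
The known cells in column 4 total 94, leaving 90 − 94 = -4 for the blank.
The known cells in row 6 total 37, leaving 90 − 37 = 53 for the blank.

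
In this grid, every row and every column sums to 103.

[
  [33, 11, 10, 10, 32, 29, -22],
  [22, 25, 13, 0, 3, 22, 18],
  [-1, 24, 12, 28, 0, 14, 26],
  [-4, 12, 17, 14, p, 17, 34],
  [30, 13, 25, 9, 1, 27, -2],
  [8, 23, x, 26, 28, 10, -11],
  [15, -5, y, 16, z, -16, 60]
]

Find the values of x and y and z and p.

x = 19, y = 7, z = 26, p = 13

Row 4: -4 + 12 + 17 + 14 + 17 + 34 = 90, so its missing entry is 103 − 90 = 13.
Column 5: 32 + 3 + 0 + 13 + 1 + 28 = 77, so its missing entry is 103 − 77 = 26.
Row 7: 15 − 5 + 16 + 26 − 16 + 60 = 96, so its missing entry is 103 − 96 = 7.
Row 6: 8 + 23 + 26 + 28 + 10 − 11 = 84, so its missing entry is 103 − 84 = 19.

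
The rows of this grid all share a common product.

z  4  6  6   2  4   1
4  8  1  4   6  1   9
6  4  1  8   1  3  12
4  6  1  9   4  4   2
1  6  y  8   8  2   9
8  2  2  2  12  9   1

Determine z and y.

z = 6, y = 1

Rows 3 and 6 each multiply to 6912, so every row has product 6912.
Row 1: 4×6×6×2×4×1 = 1152, so the missing entry is 6912 ÷ 1152 = 6.
Row 5: 1×6×8×8×2×9 = 6912, so the missing entry is 6912 ÷ 6912 = 1.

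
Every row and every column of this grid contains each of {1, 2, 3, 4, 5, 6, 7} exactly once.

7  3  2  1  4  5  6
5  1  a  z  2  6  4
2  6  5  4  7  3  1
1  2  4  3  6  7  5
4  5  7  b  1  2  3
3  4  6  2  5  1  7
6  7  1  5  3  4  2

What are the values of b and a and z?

b = 6, a = 3, z = 7

Cell (2,3): column 3 already has {1, 2, 4, 5, 6, 7} → 3.
For row 2, column 4: row 2 already has {1, 2, 3, 4, 5, 6}; that leaves 7.
For row 5, column 4: row 5 already has {1, 2, 3, 4, 5, 7}; that leaves 6.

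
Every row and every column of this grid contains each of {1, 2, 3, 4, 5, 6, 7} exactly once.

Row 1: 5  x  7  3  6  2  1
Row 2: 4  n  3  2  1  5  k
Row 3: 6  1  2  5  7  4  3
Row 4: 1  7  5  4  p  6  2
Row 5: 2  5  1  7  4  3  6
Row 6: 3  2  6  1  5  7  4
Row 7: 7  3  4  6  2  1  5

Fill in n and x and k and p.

Cell (1,2): row 1 already has {1, 2, 3, 5, 6, 7} → 4.
At (row 2, col 7): column 7 already has {1, 2, 3, 4, 5, 6}, so the value is 7.
For row 2, column 2: row 2 already has {1, 2, 3, 4, 5, 7}; that leaves 6.
Cell (4,5): row 4 already has {1, 2, 4, 5, 6, 7} → 3.

n = 6, x = 4, k = 7, p = 3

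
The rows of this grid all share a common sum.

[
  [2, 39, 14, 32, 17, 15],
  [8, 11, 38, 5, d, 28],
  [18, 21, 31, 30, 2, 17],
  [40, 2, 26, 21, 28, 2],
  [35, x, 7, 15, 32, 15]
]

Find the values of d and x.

d = 29, x = 15

The complete rows each total 119.
Row 2 is missing 119 − 90 = 29 (since 8 + 11 + 38 + 5 + 28 = 90).
Row 5 is missing 119 − 104 = 15 (since 35 + 7 + 15 + 32 + 15 = 104).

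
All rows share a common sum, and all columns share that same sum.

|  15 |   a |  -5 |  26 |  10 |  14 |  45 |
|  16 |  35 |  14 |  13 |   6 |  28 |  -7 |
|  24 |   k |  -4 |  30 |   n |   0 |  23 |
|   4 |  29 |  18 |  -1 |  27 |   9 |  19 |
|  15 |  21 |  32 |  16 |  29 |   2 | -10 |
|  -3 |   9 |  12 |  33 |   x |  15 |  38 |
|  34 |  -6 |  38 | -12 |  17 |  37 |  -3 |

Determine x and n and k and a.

Rows 2 and 4 both sum to 105, so that's the common total.
Row 1: 15 − 5 + 26 + 10 + 14 + 45 = 105, so its missing entry is 105 − 105 = 0.
Row 6: -3 + 9 + 12 + 33 + 15 + 38 = 104, so its missing entry is 105 − 104 = 1.
Column 2: 0 + 35 + 29 + 21 + 9 − 6 = 88, so its missing entry is 105 − 88 = 17.
Row 3: 24 + 17 − 4 + 30 + 0 + 23 = 90, so its missing entry is 105 − 90 = 15.

x = 1, n = 15, k = 17, a = 0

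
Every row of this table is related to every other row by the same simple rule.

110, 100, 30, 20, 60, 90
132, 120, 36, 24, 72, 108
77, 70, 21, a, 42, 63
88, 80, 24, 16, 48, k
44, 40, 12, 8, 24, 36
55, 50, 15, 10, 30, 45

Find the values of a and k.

Each row is a constant multiple of every other row — this is a multiplication table with the headers hidden.
Row 3 is 42/60 = 7/10 times row 1, so its entry in column 4 is 20 × 7/10 = 14.
Row 4 is 48/60 = 4/5 times row 1, so its entry in column 6 is 90 × 4/5 = 72.

a = 14, k = 72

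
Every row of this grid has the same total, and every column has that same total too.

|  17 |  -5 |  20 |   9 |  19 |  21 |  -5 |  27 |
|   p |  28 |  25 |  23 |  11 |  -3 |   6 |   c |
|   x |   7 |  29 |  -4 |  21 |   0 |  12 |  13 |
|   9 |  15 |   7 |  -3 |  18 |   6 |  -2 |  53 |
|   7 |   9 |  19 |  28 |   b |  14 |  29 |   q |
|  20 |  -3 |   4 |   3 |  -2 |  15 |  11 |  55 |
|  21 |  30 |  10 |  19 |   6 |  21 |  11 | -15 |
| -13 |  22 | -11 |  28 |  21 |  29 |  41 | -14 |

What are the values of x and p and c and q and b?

x = 25, p = 17, c = -4, q = -12, b = 9

Rows 1 and 4 both sum to 103, so that's the common total.
Column 5: 19 + 11 + 21 + 18 − 2 + 6 + 21 = 94, so its missing entry is 103 − 94 = 9.
Row 3: 7 + 29 − 4 + 21 + 0 + 12 + 13 = 78, so its missing entry is 103 − 78 = 25.
Column 1: 17 + 25 + 9 + 7 + 20 + 21 − 13 = 86, so its missing entry is 103 − 86 = 17.
Row 2: 17 + 28 + 25 + 23 + 11 − 3 + 6 = 107, so its missing entry is 103 − 107 = -4.
Row 5: 7 + 9 + 19 + 28 + 9 + 14 + 29 = 115, so its missing entry is 103 − 115 = -12.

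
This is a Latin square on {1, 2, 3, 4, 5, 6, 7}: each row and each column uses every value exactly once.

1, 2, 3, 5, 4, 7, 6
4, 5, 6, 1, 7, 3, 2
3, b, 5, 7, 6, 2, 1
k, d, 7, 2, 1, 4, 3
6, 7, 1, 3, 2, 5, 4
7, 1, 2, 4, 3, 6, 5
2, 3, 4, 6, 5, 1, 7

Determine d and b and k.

d = 6, b = 4, k = 5

Cell (3,2): row 3 already has {1, 2, 3, 5, 6, 7} → 4.
Cell (4,2): column 2 already has {1, 2, 3, 4, 5, 7} → 6.
For row 4, column 1: row 4 already has {1, 2, 3, 4, 6, 7}; that leaves 5.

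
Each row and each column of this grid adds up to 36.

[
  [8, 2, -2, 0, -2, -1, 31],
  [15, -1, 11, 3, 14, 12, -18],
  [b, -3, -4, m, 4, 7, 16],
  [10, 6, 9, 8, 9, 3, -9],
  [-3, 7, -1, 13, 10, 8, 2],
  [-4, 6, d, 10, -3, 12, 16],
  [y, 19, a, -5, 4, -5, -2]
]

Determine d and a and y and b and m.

d = -1, a = 24, y = 1, b = 9, m = 7

Column 4: 0 + 3 + 8 + 13 + 10 − 5 = 29, so its missing entry is 36 − 29 = 7.
Row 3: -3 − 4 + 7 + 4 + 7 + 16 = 27, so its missing entry is 36 − 27 = 9.
Column 1: 8 + 15 + 9 + 10 − 3 − 4 = 35, so its missing entry is 36 − 35 = 1.
Row 7: 1 + 19 − 5 + 4 − 5 − 2 = 12, so its missing entry is 36 − 12 = 24.
Row 6: -4 + 6 + 10 − 3 + 12 + 16 = 37, so its missing entry is 36 − 37 = -1.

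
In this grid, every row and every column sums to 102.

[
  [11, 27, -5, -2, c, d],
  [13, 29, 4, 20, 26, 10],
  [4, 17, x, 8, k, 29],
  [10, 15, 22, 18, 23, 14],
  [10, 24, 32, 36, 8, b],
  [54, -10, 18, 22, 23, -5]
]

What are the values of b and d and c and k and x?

b = -8, d = 62, c = 9, k = 13, x = 31

Row 5 has 10 + 24 + 32 + 36 + 8 = 110; the blank must be 102 − 110 = -8.
Column 6 has 10 + 29 + 14 − 8 − 5 = 40; the blank must be 102 − 40 = 62.
Row 1 has 11 + 27 − 5 − 2 + 62 = 93; the blank must be 102 − 93 = 9.
Column 5 has 9 + 26 + 23 + 8 + 23 = 89; the blank must be 102 − 89 = 13.
Row 3 has 4 + 17 + 8 + 13 + 29 = 71; the blank must be 102 − 71 = 31.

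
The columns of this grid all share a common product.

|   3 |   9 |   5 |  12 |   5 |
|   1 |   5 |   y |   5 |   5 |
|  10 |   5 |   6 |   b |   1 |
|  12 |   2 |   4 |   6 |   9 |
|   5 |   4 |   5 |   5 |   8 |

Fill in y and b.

Columns 2 and 5 each multiply to 1800, so every column has product 1800.
Column 3: 5×6×4×5 = 600, so the missing entry is 1800 ÷ 600 = 3.
Column 4: 12×5×6×5 = 1800, so the missing entry is 1800 ÷ 1800 = 1.

y = 3, b = 1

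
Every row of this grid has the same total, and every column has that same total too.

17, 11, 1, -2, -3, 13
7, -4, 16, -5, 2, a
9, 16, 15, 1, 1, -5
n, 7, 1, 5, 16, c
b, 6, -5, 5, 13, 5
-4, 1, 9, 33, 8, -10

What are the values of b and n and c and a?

Rows 1 and 3 both sum to 37, so that's the common total.
Row 2: 7 − 4 + 16 − 5 + 2 = 16, so its missing entry is 37 − 16 = 21.
Row 5: 6 − 5 + 5 + 13 + 5 = 24, so its missing entry is 37 − 24 = 13.
Column 6: 13 + 21 − 5 + 5 − 10 = 24, so its missing entry is 37 − 24 = 13.
Row 4: 7 + 1 + 5 + 16 + 13 = 42, so its missing entry is 37 − 42 = -5.

b = 13, n = -5, c = 13, a = 21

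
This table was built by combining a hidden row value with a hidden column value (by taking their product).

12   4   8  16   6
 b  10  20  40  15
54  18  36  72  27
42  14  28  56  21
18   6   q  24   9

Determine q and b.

q = 12, b = 30

Each row is a constant multiple of every other row — this is a multiplication table with the headers hidden.
Row 5 is 6/4 = 3/2 times row 1, so its entry in column 3 is 8 × 3/2 = 12.
Row 2 is 10/4 = 5/2 times row 1, so its entry in column 1 is 12 × 5/2 = 30.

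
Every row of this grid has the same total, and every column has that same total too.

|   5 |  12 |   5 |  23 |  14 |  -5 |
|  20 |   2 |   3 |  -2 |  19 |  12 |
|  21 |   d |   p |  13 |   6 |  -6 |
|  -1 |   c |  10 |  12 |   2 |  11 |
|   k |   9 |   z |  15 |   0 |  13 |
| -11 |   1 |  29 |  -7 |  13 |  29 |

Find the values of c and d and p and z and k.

Rows 1 and 2 both sum to 54, so that's the common total.
Column 1: 5 + 20 + 21 − 1 − 11 = 34, so its missing entry is 54 − 34 = 20.
Row 4: -1 + 10 + 12 + 2 + 11 = 34, so its missing entry is 54 − 34 = 20.
Column 2: 12 + 2 + 20 + 9 + 1 = 44, so its missing entry is 54 − 44 = 10.
Row 5: 20 + 9 + 15 + 0 + 13 = 57, so its missing entry is 54 − 57 = -3.
Row 3: 21 + 10 + 13 + 6 − 6 = 44, so its missing entry is 54 − 44 = 10.

c = 20, d = 10, p = 10, z = -3, k = 20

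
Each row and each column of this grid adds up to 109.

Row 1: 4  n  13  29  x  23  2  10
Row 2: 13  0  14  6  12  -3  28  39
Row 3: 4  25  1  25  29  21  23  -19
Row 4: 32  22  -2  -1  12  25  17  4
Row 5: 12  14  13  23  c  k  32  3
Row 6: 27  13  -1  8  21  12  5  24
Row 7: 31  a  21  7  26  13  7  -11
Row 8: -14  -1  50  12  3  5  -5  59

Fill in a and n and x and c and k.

Row 7 has 31 + 21 + 7 + 26 + 13 + 7 − 11 = 94; the blank must be 109 − 94 = 15.
Column 2 has 0 + 25 + 22 + 14 + 13 + 15 − 1 = 88; the blank must be 109 − 88 = 21.
Row 1 has 4 + 21 + 13 + 29 + 23 + 2 + 10 = 102; the blank must be 109 − 102 = 7.
Column 5 has 7 + 12 + 29 + 12 + 21 + 26 + 3 = 110; the blank must be 109 − 110 = -1.
Row 5 has 12 + 14 + 13 + 23 − 1 + 32 + 3 = 96; the blank must be 109 − 96 = 13.

a = 15, n = 21, x = 7, c = -1, k = 13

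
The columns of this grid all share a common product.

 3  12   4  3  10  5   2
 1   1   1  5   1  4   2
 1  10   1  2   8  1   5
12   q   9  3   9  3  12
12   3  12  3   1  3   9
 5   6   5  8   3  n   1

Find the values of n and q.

Columns 5 and 7 each multiply to 2160, so every column has product 2160.
Column 6: 5×4×1×3×3 = 180, so the missing entry is 2160 ÷ 180 = 12.
Column 2: 12×1×10×3×6 = 2160, so the missing entry is 2160 ÷ 2160 = 1.

n = 12, q = 1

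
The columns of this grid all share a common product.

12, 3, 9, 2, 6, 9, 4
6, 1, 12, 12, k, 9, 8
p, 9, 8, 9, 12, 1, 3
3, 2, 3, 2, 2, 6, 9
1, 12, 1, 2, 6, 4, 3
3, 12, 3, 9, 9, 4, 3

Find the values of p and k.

p = 12, k = 1

Columns 4 and 7 each multiply to 7776, so every column has product 7776.
Column 1: 12×6×3×1×3 = 648, so the missing entry is 7776 ÷ 648 = 12.
Column 5: 6×12×2×6×9 = 7776, so the missing entry is 7776 ÷ 7776 = 1.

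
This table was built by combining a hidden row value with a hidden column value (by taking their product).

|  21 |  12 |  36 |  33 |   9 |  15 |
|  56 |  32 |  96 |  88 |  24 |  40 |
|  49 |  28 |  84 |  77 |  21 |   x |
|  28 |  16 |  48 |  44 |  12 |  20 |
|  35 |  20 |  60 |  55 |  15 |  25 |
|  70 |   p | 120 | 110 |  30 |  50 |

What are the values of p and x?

Each row is a constant multiple of every other row — this is a multiplication table with the headers hidden.
Row 6 is 30/9 = 10/3 times row 1, so its entry in column 2 is 12 × 10/3 = 40.
Row 3 is 21/9 = 7/3 times row 1, so its entry in column 6 is 15 × 7/3 = 35.

p = 40, x = 35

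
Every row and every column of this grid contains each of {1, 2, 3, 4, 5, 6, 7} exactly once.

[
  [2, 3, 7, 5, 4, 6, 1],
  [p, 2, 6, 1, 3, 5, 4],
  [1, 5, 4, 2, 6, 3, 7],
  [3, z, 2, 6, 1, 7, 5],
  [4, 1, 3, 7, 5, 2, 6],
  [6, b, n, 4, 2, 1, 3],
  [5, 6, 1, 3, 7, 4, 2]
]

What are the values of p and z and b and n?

p = 7, z = 4, b = 7, n = 5

For row 4, column 2: row 4 already has {1, 2, 3, 5, 6, 7}; that leaves 4.
For row 2, column 1: row 2 already has {1, 2, 3, 4, 5, 6}; that leaves 7.
For row 6, column 2: column 2 already has {1, 2, 3, 4, 5, 6}; that leaves 7.
Cell (6,3): row 6 already has {1, 2, 3, 4, 6, 7} → 5.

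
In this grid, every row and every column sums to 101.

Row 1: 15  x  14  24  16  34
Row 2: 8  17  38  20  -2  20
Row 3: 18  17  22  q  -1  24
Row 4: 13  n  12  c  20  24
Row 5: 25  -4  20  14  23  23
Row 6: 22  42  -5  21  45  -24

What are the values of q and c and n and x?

Row 3 has 18 + 17 + 22 − 1 + 24 = 80; the blank must be 101 − 80 = 21.
Column 4 has 24 + 20 + 21 + 14 + 21 = 100; the blank must be 101 − 100 = 1.
Row 4 has 13 + 12 + 1 + 20 + 24 = 70; the blank must be 101 − 70 = 31.
Row 1 has 15 + 14 + 24 + 16 + 34 = 103; the blank must be 101 − 103 = -2.

q = 21, c = 1, n = 31, x = -2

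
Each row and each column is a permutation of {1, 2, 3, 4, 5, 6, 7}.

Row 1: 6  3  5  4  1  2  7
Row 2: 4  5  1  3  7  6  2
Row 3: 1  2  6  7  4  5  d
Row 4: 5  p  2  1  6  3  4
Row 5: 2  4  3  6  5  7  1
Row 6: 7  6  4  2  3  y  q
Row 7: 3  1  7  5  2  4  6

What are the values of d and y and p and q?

d = 3, y = 1, p = 7, q = 5

For row 4, column 2: row 4 already has {1, 2, 3, 4, 5, 6}; that leaves 7.
For row 6, column 6: column 6 already has {2, 3, 4, 5, 6, 7}; that leaves 1.
Cell (3,7): row 3 already has {1, 2, 4, 5, 6, 7} → 3.
At (row 6, col 7): row 6 already has {1, 2, 3, 4, 6, 7}, so the value is 5.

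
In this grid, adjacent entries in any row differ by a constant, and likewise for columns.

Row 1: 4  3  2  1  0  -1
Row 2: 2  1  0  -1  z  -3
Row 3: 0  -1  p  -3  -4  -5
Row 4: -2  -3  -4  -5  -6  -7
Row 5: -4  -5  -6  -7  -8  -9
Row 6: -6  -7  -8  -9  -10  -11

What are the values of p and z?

p = -2, z = -2

Along each row the entries change by -1 per step; down each column they change by -2.
Row 3: from 0 at column 1, stepping by -1 to column 3 gives -2.
Row 2: from 2 at column 1, stepping by -1 to column 5 gives -2.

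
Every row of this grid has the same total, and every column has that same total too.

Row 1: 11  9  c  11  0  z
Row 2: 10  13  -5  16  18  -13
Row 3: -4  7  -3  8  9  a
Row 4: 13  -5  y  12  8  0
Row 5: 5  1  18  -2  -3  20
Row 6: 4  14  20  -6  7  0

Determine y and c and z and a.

Rows 2 and 5 both sum to 39, so that's the common total.
The known cells in row 4 total 28, leaving 39 − 28 = 11 for the blank.
The known cells in row 3 total 17, leaving 39 − 17 = 22 for the blank.
The known cells in column 6 total 29, leaving 39 − 29 = 10 for the blank.
The known cells in row 1 total 41, leaving 39 − 41 = -2 for the blank.

y = 11, c = -2, z = 10, a = 22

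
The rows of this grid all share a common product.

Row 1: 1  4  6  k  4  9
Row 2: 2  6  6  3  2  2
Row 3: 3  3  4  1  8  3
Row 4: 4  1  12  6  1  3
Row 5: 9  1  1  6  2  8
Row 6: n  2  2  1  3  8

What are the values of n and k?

Rows 2 and 4 each multiply to 864, so every row has product 864.
Row 6: 2×2×1×3×8 = 96, so the missing entry is 864 ÷ 96 = 9.
Row 1: 1×4×6×4×9 = 864, so the missing entry is 864 ÷ 864 = 1.

n = 9, k = 1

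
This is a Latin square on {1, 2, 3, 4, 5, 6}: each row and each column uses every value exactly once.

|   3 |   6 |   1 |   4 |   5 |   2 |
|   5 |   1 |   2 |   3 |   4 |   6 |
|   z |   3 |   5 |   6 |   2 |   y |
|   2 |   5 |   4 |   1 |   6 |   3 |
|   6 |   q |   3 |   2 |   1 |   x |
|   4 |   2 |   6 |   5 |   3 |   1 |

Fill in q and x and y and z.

q = 4, x = 5, y = 4, z = 1

At (row 3, col 1): column 1 already has {2, 3, 4, 5, 6}, so the value is 1.
Cell (3,6): row 3 already has {1, 2, 3, 5, 6} → 4.
For row 5, column 6: column 6 already has {1, 2, 3, 4, 6}; that leaves 5.
For row 5, column 2: row 5 already has {1, 2, 3, 5, 6}; that leaves 4.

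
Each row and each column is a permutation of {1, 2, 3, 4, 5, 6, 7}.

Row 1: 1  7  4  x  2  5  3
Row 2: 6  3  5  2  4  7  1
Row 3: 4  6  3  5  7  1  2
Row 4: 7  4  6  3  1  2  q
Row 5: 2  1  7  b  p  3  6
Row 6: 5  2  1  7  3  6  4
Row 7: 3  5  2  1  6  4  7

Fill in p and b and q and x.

Cell (5,5): column 5 already has {1, 2, 3, 4, 6, 7} → 5.
At (row 1, col 4): row 1 already has {1, 2, 3, 4, 5, 7}, so the value is 6.
At (row 4, col 7): row 4 already has {1, 2, 3, 4, 6, 7}, so the value is 5.
Cell (5,4): row 5 already has {1, 2, 3, 5, 6, 7} → 4.

p = 5, b = 4, q = 5, x = 6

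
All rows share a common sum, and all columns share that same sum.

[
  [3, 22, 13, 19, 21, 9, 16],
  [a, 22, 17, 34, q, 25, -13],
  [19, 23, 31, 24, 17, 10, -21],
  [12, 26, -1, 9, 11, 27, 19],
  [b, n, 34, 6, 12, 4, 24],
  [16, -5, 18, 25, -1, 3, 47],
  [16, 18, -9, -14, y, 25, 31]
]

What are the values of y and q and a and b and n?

Rows 1 and 3 both sum to 103, so that's the common total.
The known cells in row 7 total 67, leaving 103 − 67 = 36 for the blank.
The known cells in column 5 total 96, leaving 103 − 96 = 7 for the blank.
The known cells in row 2 total 92, leaving 103 − 92 = 11 for the blank.
The known cells in column 1 total 77, leaving 103 − 77 = 26 for the blank.
The known cells in row 5 total 106, leaving 103 − 106 = -3 for the blank.

y = 36, q = 7, a = 11, b = 26, n = -3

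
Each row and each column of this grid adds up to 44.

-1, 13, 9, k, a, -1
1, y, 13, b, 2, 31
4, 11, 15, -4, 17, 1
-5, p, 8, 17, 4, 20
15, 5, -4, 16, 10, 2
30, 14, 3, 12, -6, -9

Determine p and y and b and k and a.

The known cells in column 5 total 27, leaving 44 − 27 = 17 for the blank.
The known cells in row 4 total 44, leaving 44 − 44 = 0 for the blank.
The known cells in column 2 total 43, leaving 44 − 43 = 1 for the blank.
The known cells in row 1 total 37, leaving 44 − 37 = 7 for the blank.
The known cells in row 2 total 48, leaving 44 − 48 = -4 for the blank.

p = 0, y = 1, b = -4, k = 7, a = 17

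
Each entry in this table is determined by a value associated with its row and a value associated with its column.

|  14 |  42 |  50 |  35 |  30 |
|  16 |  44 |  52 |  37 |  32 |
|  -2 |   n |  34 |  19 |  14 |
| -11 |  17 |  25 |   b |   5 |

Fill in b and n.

The difference between any two rows is the same in every column — this is an addition table with the headers hidden.
Row 4 minus row 1 is -11 − 14 = -25, so its entry in column 4 is 35 + (-25) = 10.
Row 3 minus row 1 is -2 − 14 = -16, so its entry in column 2 is 42 + (-16) = 26.

b = 10, n = 26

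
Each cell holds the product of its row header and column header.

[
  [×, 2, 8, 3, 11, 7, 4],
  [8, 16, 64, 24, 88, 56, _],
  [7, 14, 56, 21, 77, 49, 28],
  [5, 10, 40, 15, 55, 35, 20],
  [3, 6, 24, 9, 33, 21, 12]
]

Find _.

32

8 × 4 = 32.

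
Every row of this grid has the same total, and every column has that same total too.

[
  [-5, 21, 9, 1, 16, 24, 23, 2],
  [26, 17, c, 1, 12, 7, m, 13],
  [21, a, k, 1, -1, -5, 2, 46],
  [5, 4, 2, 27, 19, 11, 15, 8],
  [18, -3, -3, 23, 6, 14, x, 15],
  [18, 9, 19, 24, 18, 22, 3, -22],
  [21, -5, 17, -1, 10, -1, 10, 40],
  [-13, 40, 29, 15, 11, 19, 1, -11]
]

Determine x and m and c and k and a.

Rows 1 and 4 both sum to 91, so that's the common total.
Column 2 has 21 + 17 + 4 − 3 + 9 − 5 + 40 = 83; the blank must be 91 − 83 = 8.
Row 5 has 18 − 3 − 3 + 23 + 6 + 14 + 15 = 70; the blank must be 91 − 70 = 21.
Row 3 has 21 + 8 + 1 − 1 − 5 + 2 + 46 = 72; the blank must be 91 − 72 = 19.
Column 3 has 9 + 19 + 2 − 3 + 19 + 17 + 29 = 92; the blank must be 91 − 92 = -1.
Row 2 has 26 + 17 − 1 + 1 + 12 + 7 + 13 = 75; the blank must be 91 − 75 = 16.

x = 21, m = 16, c = -1, k = 19, a = 8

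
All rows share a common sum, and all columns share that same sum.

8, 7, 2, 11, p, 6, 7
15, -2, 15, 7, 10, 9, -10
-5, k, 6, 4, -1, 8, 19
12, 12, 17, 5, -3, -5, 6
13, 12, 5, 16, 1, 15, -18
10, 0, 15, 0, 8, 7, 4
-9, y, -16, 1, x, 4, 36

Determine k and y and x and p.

k = 13, y = 2, x = 26, p = 3

Rows 2 and 4 both sum to 44, so that's the common total.
Row 3: -5 + 6 + 4 − 1 + 8 + 19 = 31, so its missing entry is 44 − 31 = 13.
Column 2: 7 − 2 + 13 + 12 + 12 + 0 = 42, so its missing entry is 44 − 42 = 2.
Row 7: -9 + 2 − 16 + 1 + 4 + 36 = 18, so its missing entry is 44 − 18 = 26.
Row 1: 8 + 7 + 2 + 11 + 6 + 7 = 41, so its missing entry is 44 − 41 = 3.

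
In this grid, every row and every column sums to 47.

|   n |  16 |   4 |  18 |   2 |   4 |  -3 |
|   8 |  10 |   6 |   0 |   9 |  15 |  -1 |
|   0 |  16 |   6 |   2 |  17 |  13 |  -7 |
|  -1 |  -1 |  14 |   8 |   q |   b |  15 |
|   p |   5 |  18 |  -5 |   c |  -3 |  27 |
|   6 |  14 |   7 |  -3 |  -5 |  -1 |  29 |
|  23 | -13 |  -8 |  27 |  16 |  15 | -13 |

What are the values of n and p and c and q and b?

n = 6, p = 5, c = 0, q = 8, b = 4

Row 1: 16 + 4 + 18 + 2 + 4 − 3 = 41, so its missing entry is 47 − 41 = 6.
Column 1: 6 + 8 + 0 − 1 + 6 + 23 = 42, so its missing entry is 47 − 42 = 5.
Row 5: 5 + 5 + 18 − 5 − 3 + 27 = 47, so its missing entry is 47 − 47 = 0.
Column 5: 2 + 9 + 17 + 0 − 5 + 16 = 39, so its missing entry is 47 − 39 = 8.
Row 4: -1 − 1 + 14 + 8 + 8 + 15 = 43, so its missing entry is 47 − 43 = 4.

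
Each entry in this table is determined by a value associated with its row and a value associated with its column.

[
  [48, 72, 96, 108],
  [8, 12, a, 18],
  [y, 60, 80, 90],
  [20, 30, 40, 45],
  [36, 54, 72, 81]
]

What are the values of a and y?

Each row is a constant multiple of every other row — this is a multiplication table with the headers hidden.
Row 2 is 18/108 = 1/6 times row 1, so its entry in column 3 is 96 × 1/6 = 16.
Row 3 is 90/108 = 5/6 times row 1, so its entry in column 1 is 48 × 5/6 = 40.

a = 16, y = 40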